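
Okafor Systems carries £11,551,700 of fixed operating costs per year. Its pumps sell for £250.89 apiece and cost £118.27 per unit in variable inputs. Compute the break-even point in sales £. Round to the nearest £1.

Contribution margin per unit = £250.89 − £118.27 = £132.62, a CM ratio of £132.62 ÷ £250.89 = 0.5286.
Break-even sales = FC ÷ CM ratio = £11,551,700 × £250.89 / £132.62 = £21,853,461.

£21,853,461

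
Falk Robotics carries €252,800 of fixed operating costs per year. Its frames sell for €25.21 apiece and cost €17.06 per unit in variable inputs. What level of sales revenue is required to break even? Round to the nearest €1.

Contribution margin per unit = €25.21 − €17.06 = €8.15, a CM ratio of €8.15 ÷ €25.21 = 0.3233.
Break-even sales = FC ÷ CM ratio = €252,800 × €25.21 / €8.15 = €781,974.

€781,974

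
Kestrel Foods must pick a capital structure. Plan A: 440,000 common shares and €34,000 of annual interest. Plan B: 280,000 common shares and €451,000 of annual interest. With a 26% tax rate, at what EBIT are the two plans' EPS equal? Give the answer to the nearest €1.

€1,180,750

Set EPS_A = EPS_B: (EBIT − €34,000)(1 − 0.26) ÷ 440,000 = (EBIT − €451,000)(1 − 0.26) ÷ 280,000.
Cancelling (1 − t) and cross-multiplying: 280,000·(EBIT − 34,000) = 440,000·(EBIT − 451,000).
Solving, EBIT = (451,000·440,000 − 34,000·280,000) / (440,000 − 280,000) = 188,920,000,000 / 160,000 = 1,180,750.00.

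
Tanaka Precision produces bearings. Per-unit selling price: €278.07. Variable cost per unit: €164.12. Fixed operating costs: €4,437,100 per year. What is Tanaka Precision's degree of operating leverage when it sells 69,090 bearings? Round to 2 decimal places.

At 69,090 units, contribution = 69,090 × €113.95 = €7,872,805.50.
Operating income = contribution − fixed costs = €7,872,805.50 − €4,437,100 = €3,435,705.50.
So DOL = total CM / EBIT = €7,872,805.50 / €3,435,705.50 = 2.2915.

2.29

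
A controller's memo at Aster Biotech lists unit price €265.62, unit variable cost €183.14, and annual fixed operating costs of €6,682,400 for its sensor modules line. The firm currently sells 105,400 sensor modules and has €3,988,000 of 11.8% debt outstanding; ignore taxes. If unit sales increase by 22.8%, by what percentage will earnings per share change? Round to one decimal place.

+128.7%

Contribution at this volume is 105,400 × €82.48 = €8,693,392.00.
EBIT = €8,693,392.00 − €6,682,400 = €2,010,992.00.
Interest = €470,584.00, so EBIT − I = €1,540,408.00.
DCL = total CM / (EBIT − I) = €8,693,392.00 / €1,540,408.00 = 5.6436.
EPS therefore changes by 5.6436 × (+22.8%) = +128.7%.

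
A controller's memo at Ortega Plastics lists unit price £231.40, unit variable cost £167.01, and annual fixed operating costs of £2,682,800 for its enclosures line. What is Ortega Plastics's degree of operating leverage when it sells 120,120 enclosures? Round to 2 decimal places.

1.53

Contribution at this volume is 120,120 × £64.39 = £7,734,526.80.
EBIT = £7,734,526.80 − £2,682,800 = £5,051,726.80.
So DOL = total CM / EBIT = £7,734,526.80 / £5,051,726.80 = 1.5311.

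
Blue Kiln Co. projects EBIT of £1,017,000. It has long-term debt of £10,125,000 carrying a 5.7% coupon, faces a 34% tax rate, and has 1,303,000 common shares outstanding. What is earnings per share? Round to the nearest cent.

£0.22

Interest = £577,125.00, so EBT = £1,017,000 − £577,125.00 = £439,875.00.
After tax at 34%: net income = £439,875.00 × 0.66 = £290,317.50.
Per share: £290,317.50 / 1,303,000 shares = £0.22.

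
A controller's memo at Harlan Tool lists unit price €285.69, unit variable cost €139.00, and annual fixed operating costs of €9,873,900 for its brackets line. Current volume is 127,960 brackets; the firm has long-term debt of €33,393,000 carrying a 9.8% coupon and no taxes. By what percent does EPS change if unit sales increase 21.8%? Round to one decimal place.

+72.8%

At 127,960 units, contribution = 127,960 × €146.69 = €18,770,452.40.
Operating income = contribution − fixed costs = €18,770,452.40 − €9,873,900 = €8,896,552.40.
After interest of €3,272,514.00, pre-tax earnings = €5,624,038.40.
DCL = total CM / (EBIT − I) = €18,770,452.40 / €5,624,038.40 = 3.3375.
%ΔEPS = DCL × %ΔSales = 3.3375 × +21.8% = +72.8%.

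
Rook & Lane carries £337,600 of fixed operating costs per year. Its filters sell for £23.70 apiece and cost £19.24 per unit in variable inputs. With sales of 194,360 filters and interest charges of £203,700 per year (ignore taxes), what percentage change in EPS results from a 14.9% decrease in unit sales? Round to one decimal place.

-39.7%

At 194,360 units, contribution = 194,360 × £4.46 = £866,845.60.
Operating income = contribution − fixed costs = £866,845.60 − £337,600 = £529,245.60.
After interest of £203,700.00, pre-tax earnings = £325,545.60.
Degree of combined leverage = contribution ÷ (EBIT − I) = £866,845.60 ÷ £325,545.60 = 2.6627.
%ΔEPS = DCL × %ΔSales = 2.6627 × -14.9% = -39.7%.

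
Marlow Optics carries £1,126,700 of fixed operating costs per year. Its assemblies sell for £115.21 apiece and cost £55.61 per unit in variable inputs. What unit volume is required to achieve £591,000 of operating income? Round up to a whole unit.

Unit CM = price − variable cost = £115.21 − £55.61 = £59.60.
Units = (FC + target) / CM = (£1,126,700 + £591,000) / £59.60 = 28,820.47, so 28,821 assemblies.

28,821 assemblies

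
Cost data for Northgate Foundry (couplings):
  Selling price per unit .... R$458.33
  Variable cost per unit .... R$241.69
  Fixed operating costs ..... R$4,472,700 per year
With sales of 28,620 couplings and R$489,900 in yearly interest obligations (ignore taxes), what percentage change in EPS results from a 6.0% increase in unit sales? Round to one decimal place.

At 28,620 units, contribution = 28,620 × R$216.64 = R$6,200,236.80.
EBIT = R$6,200,236.80 − R$4,472,700 = R$1,727,536.80.
Interest = R$489,900.00, so EBIT − I = R$1,237,636.80.
Degree of combined leverage = contribution ÷ (EBIT − I) = R$6,200,236.80 ÷ R$1,237,636.80 = 5.0097.
%ΔEPS = DCL × %ΔSales = 5.0097 × +6.0% = +30.1%.

+30.1%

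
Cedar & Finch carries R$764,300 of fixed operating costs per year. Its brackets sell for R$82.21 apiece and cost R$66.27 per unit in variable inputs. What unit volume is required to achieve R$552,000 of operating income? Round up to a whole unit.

Contribution margin per unit = R$82.21 − R$66.27 = R$15.94.
Units = (FC + target) / CM = (R$764,300 + R$552,000) / R$15.94 = 82,578.42, so 82,579 brackets.

82,579 brackets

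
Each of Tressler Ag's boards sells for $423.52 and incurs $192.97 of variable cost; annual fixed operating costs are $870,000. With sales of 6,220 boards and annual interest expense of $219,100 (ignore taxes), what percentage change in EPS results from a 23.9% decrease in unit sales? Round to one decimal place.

-99.4%

Total contribution margin = 6,220 × $230.55 = $1,434,021.00.
Operating income = contribution − fixed costs = $1,434,021.00 − $870,000 = $564,021.00.
After interest of $219,100.00, pre-tax earnings = $344,921.00.
Degree of combined leverage = contribution ÷ (EBIT − I) = $1,434,021.00 ÷ $344,921.00 = 4.1575.
%ΔEPS = DCL × %ΔSales = 4.1575 × -23.9% = -99.4%.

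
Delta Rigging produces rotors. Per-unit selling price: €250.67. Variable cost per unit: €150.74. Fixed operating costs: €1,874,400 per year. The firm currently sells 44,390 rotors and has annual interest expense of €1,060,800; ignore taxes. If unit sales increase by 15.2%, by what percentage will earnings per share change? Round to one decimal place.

At 44,390 units, contribution = 44,390 × €99.93 = €4,435,892.70.
Operating income = contribution − fixed costs = €4,435,892.70 − €1,874,400 = €2,561,492.70.
Interest = €1,060,800.00, so EBIT − I = €1,500,692.70.
DCL = total CM / (EBIT − I) = €4,435,892.70 / €1,500,692.70 = 2.9559.
EPS therefore changes by 2.9559 × (+15.2%) = +44.9%.

+44.9%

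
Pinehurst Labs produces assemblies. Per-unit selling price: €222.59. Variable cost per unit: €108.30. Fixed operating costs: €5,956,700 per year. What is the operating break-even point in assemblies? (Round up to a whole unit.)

52,120 assemblies

Contribution margin per unit = €222.59 − €108.30 = €114.29.
Units to break even: €5,956,700 ÷ €114.29 = 52,119.17, rounded up to 52,120.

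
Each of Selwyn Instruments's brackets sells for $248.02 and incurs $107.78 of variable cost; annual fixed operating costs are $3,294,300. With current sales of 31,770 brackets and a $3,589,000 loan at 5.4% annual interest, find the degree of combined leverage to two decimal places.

4.61

Total contribution margin = 31,770 × $140.24 = $4,455,424.80.
EBIT = $4,455,424.80 − $3,294,300 = $1,161,124.80. Interest = $193,806.00.
DOL = $4,455,424.80 ÷ $1,161,124.80 = 3.8372; DFL = $1,161,124.80 ÷ $967,318.80 = 1.2004.
Combined leverage = 3.8372 × 1.2004 = 4.6062.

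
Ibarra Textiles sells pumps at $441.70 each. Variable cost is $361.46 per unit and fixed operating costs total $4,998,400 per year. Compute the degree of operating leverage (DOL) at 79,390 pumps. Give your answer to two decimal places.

4.64

At 79,390 units, contribution = 79,390 × $80.24 = $6,370,253.60.
EBIT = $6,370,253.60 − $4,998,400 = $1,371,853.60.
So DOL = total CM / EBIT = $6,370,253.60 / $1,371,853.60 = 4.6435.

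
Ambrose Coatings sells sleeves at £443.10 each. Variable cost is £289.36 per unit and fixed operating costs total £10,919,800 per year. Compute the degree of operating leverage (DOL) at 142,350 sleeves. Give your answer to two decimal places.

Contribution at this volume is 142,350 × £153.74 = £21,884,889.00.
Subtracting fixed costs: EBIT = £21,884,889.00 − £10,919,800 = £10,965,089.00.
So DOL = total CM / EBIT = £21,884,889.00 / £10,965,089.00 = 1.9959.

2.00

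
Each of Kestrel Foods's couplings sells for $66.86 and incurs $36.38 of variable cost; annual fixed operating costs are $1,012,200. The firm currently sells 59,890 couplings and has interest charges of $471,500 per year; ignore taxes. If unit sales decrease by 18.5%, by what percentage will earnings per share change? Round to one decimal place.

-98.8%

At 59,890 units, contribution = 59,890 × $30.48 = $1,825,447.20.
EBIT = $1,825,447.20 − $1,012,200 = $813,247.20.
After interest of $471,500.00, pre-tax earnings = $341,747.20.
DCL = total CM / (EBIT − I) = $1,825,447.20 / $341,747.20 = 5.3415.
%ΔEPS = DCL × %ΔSales = 5.3415 × -18.5% = -98.8%.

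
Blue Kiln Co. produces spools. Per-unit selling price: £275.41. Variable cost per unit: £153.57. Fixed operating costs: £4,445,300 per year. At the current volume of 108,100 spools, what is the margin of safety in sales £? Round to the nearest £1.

Contribution margin per unit = £275.41 − £153.57 = £121.84. Break-even units = £4,445,300 ÷ £121.84 = 36,484.73; break-even revenue = 36,484.73 × £275.41 = £10,048,260.61.
Current sales = 108,100 × £275.41 = £29,771,821.00.
Margin of safety = £29,771,821.00 − £10,048,260.61 = £19,723,560.

£19,723,560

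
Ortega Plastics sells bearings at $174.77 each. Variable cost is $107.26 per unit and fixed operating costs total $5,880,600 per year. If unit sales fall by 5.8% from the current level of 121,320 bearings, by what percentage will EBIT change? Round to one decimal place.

-20.6%

Contribution at this volume is 121,320 × $67.51 = $8,190,313.20.
EBIT = $8,190,313.20 − $5,880,600 = $2,309,713.20.
Degree of operating leverage = $8,190,313.20 / $2,309,713.20 = 3.5460.
%ΔEBIT = DOL × %ΔSales = 3.5460 × -5.8% = -20.6%.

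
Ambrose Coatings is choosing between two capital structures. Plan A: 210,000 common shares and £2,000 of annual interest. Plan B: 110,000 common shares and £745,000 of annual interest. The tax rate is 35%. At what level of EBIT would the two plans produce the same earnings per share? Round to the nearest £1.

At indifference, (EBIT − 2,000)(1 − t)/210,000 = (EBIT − 745,000)(1 − t)/110,000.
The (1 − t) factor cancels: (EBIT − 2,000) × 110,000 = (EBIT − 745,000) × 210,000.
Solving, EBIT = (745,000·210,000 − 2,000·110,000) / (210,000 − 110,000) = 156,230,000,000 / 100,000 = 1,562,300.00.

£1,562,300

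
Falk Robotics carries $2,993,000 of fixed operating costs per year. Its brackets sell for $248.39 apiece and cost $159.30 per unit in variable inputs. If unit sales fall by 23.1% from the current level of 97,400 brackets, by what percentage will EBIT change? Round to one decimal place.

-35.3%

Total contribution margin = 97,400 × $89.09 = $8,677,366.00.
Operating income = contribution − fixed costs = $8,677,366.00 − $2,993,000 = $5,684,366.00.
Degree of operating leverage = $8,677,366.00 / $5,684,366.00 = 1.5265.
Operating income changes by 1.5265 × -23.1% = -35.3%.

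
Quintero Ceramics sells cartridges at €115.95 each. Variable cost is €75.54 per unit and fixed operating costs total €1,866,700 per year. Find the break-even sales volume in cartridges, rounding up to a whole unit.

46,195 cartridges

Each unit contributes €115.95 − €75.54 = €40.41.
Units to break even: €1,866,700 ÷ €40.41 = 46,194.01, rounded up to 46,195.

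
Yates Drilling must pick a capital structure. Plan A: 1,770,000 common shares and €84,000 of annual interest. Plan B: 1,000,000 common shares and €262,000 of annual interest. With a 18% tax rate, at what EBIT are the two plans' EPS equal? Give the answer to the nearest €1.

At indifference, (EBIT − 84,000)(1 − t)/1,770,000 = (EBIT − 262,000)(1 − t)/1,000,000.
The (1 − t) factor cancels: (EBIT − 84,000) × 1,000,000 = (EBIT − 262,000) × 1,770,000.
EBIT × (1,770,000 − 1,000,000) = 262,000 × 1,770,000 − 84,000 × 1,000,000 = 379,740,000,000, so EBIT = 379,740,000,000 ÷ 770,000 = 493,168.83.

€493,169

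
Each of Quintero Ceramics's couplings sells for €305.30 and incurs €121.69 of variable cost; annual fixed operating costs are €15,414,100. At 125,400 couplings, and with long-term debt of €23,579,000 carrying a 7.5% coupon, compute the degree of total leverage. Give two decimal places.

Total contribution margin = 125,400 × €183.61 = €23,024,694.00.
Operating income = contribution − fixed costs = €23,024,694.00 − €15,414,100 = €7,610,594.00. Interest = €1,768,425.00.
DOL = €23,024,694.00 ÷ €7,610,594.00 = 3.0253; DFL = €7,610,594.00 ÷ €5,842,169.00 = 1.3027.
DCL = DOL × DFL = 3.0253 × 1.3027 = 3.9411.

3.94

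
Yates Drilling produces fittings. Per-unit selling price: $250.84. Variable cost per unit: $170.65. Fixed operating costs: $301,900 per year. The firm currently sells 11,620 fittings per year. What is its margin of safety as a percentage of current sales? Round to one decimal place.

Contribution margin per unit = $250.84 − $170.65 = $80.19. Break-even units = $301,900 ÷ $80.19 = 3,764.81; break-even revenue = 3,764.81 × $250.84 = $944,364.58.
Actual sales revenue = 11,620 × $250.84 = $2,914,760.80.
Margin of safety = ($2,914,760.80 − $944,364.58) ÷ $2,914,760.80 = 67.6%.

67.6%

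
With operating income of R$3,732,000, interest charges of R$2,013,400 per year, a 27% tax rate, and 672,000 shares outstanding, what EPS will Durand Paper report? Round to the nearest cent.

R$1.87

Interest = R$2,013,400.00, so EBT = R$3,732,000 − R$2,013,400.00 = R$1,718,600.00.
After tax at 27%: net income = R$1,718,600.00 × 0.73 = R$1,254,578.00.
EPS = R$1,254,578.00 ÷ 672,000 = R$1.87.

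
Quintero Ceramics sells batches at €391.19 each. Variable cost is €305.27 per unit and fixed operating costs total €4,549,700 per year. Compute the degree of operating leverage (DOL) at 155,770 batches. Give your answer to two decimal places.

1.52

Contribution at this volume is 155,770 × €85.92 = €13,383,758.40.
Subtracting fixed costs: EBIT = €13,383,758.40 − €4,549,700 = €8,834,058.40.
DOL = contribution ÷ EBIT = €13,383,758.40 ÷ €8,834,058.40 = 1.5150.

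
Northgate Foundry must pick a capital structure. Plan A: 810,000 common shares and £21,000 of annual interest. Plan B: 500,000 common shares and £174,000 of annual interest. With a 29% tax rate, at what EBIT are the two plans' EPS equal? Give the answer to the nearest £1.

£420,774

At indifference, (EBIT − 21,000)(1 − t)/810,000 = (EBIT − 174,000)(1 − t)/500,000.
Cancelling (1 − t) and cross-multiplying: 500,000·(EBIT − 21,000) = 810,000·(EBIT − 174,000).
Solving, EBIT = (174,000·810,000 − 21,000·500,000) / (810,000 − 500,000) = 130,440,000,000 / 310,000 = 420,774.19.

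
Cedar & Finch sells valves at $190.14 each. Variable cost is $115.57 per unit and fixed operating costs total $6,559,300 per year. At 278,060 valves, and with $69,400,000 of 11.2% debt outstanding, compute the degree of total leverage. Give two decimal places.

Total contribution margin = 278,060 × $74.57 = $20,734,934.20.
Operating income = contribution − fixed costs = $20,734,934.20 − $6,559,300 = $14,175,634.20. Interest = $7,772,800.00, so EBIT − I = $6,402,834.20.
Degree of total leverage = total CM / (EBIT − interest) = $20,734,934.20 / $6,402,834.20 = 3.2384.

3.24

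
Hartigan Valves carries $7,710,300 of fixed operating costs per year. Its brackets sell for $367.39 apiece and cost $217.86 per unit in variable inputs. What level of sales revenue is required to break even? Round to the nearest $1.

CM per unit = $367.39 − $217.86 = $149.53; CM ratio = $149.53 / $367.39 = 0.4070.
Break-even revenue = fixed costs × price ÷ CM = $7,710,300 × $367.39 ÷ $149.53 = $18,943,938.

$18,943,938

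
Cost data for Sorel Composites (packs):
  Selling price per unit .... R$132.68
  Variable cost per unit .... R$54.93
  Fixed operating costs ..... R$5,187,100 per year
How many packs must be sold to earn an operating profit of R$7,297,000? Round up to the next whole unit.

Each unit contributes R$132.68 − R$54.93 = R$77.75.
Need Q such that Q × R$77.75 − R$5,187,100 = R$7,297,000, i.e. Q = R$12,484,100 / R$77.75 = 160,567.20 → 160,568.

160,568 packs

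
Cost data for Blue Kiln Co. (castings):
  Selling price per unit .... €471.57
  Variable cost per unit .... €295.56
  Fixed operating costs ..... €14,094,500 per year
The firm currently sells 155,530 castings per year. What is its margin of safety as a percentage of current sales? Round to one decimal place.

Contribution margin per unit = €471.57 − €295.56 = €176.01. Break-even units = €14,094,500 ÷ €176.01 = 80,077.84; break-even revenue = 80,077.84 × €471.57 = €37,762,305.35.
Actual sales revenue = 155,530 × €471.57 = €73,343,282.10.
Margin of safety = (€73,343,282.10 − €37,762,305.35) ÷ €73,343,282.10 = 48.5%.

48.5%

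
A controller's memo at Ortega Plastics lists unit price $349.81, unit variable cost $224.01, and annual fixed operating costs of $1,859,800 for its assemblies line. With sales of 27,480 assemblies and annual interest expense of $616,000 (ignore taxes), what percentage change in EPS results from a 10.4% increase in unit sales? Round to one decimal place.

Total contribution margin = 27,480 × $125.80 = $3,456,984.00.
Operating income = contribution − fixed costs = $3,456,984.00 − $1,859,800 = $1,597,184.00.
Interest = $616,000.00, so EBIT − I = $981,184.00.
Degree of combined leverage = contribution ÷ (EBIT − I) = $3,456,984.00 ÷ $981,184.00 = 3.5233.
EPS therefore changes by 3.5233 × (+10.4%) = +36.6%.

+36.6%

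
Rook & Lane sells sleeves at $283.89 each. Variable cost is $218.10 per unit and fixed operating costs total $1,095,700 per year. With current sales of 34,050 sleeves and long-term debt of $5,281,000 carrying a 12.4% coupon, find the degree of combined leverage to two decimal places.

4.58

At 34,050 units, contribution = 34,050 × $65.79 = $2,240,149.50.
Operating income = contribution − fixed costs = $2,240,149.50 − $1,095,700 = $1,144,449.50. Interest = $654,844.00, so EBIT − I = $489,605.50.
DCL = contribution ÷ (EBIT − I) = $2,240,149.50 ÷ $489,605.50 = 4.5754.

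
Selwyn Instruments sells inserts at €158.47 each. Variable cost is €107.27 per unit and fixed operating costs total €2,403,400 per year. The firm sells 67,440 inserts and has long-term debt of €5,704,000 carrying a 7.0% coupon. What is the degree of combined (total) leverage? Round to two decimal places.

5.31

Total contribution margin = 67,440 × €51.20 = €3,452,928.00.
Operating income = contribution − fixed costs = €3,452,928.00 − €2,403,400 = €1,049,528.00. Interest = €399,280.00, so EBIT − I = €650,248.00.
Degree of total leverage = total CM / (EBIT − interest) = €3,452,928.00 / €650,248.00 = 5.3102.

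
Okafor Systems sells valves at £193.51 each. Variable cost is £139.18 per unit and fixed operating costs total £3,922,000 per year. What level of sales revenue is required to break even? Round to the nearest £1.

CM per unit = £193.51 − £139.18 = £54.33; CM ratio = £54.33 / £193.51 = 0.2808.
Break-even revenue = fixed costs × price ÷ CM = £3,922,000 × £193.51 ÷ £54.33 = £13,969,192.

£13,969,192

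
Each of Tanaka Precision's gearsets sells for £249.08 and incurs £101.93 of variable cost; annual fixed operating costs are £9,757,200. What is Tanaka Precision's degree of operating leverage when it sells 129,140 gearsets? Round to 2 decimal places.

At 129,140 units, contribution = 129,140 × £147.15 = £19,002,951.00.
Operating income = contribution − fixed costs = £19,002,951.00 − £9,757,200 = £9,245,751.00.
DOL = contribution ÷ EBIT = £19,002,951.00 ÷ £9,245,751.00 = 2.0553.

2.06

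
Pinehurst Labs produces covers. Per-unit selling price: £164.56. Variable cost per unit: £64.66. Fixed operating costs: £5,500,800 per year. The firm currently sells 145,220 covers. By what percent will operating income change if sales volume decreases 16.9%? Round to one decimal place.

Total contribution margin = 145,220 × £99.90 = £14,507,478.00.
Subtracting fixed costs: EBIT = £14,507,478.00 − £5,500,800 = £9,006,678.00.
So DOL = total CM / EBIT = £14,507,478.00 / £9,006,678.00 = 1.6107.
So EBIT moves 1.6107 × (-16.9%) = -27.2%.

-27.2%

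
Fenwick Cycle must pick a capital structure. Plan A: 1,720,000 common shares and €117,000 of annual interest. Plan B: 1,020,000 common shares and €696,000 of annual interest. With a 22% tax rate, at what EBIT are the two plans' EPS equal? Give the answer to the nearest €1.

At indifference, (EBIT − 117,000)(1 − t)/1,720,000 = (EBIT − 696,000)(1 − t)/1,020,000.
The (1 − t) factor cancels: (EBIT − 117,000) × 1,020,000 = (EBIT − 696,000) × 1,720,000.
EBIT × (1,720,000 − 1,020,000) = 696,000 × 1,720,000 − 117,000 × 1,020,000 = 1,077,780,000,000, so EBIT = 1,077,780,000,000 ÷ 700,000 = 1,539,685.71.

€1,539,686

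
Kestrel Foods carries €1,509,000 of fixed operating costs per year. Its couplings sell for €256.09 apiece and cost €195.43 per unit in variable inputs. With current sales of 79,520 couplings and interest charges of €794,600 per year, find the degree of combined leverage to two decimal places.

1.91

Total contribution margin = 79,520 × €60.66 = €4,823,683.20.
EBIT = €4,823,683.20 − €1,509,000 = €3,314,683.20. Interest = €794,600.00.
DOL = €4,823,683.20 ÷ €3,314,683.20 = 1.4552; DFL = €3,314,683.20 ÷ €2,520,083.20 = 1.3153.
Combined leverage = 1.4552 × 1.3153 = 1.9140.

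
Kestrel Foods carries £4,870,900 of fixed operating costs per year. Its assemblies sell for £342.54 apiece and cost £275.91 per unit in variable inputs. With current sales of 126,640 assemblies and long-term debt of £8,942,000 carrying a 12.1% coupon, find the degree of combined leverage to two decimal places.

Total contribution margin = 126,640 × £66.63 = £8,438,023.20.
EBIT = £8,438,023.20 − £4,870,900 = £3,567,123.20. Interest = £1,081,982.00.
DOL = £8,438,023.20 ÷ £3,567,123.20 = 2.3655; DFL = £3,567,123.20 ÷ £2,485,141.20 = 1.4354.
DCL = DOL × DFL = 2.3655 × 1.4354 = 3.3954.

3.40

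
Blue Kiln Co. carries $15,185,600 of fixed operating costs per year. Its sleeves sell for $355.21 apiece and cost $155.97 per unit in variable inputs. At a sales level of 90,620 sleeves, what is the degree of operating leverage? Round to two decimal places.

Contribution at this volume is 90,620 × $199.24 = $18,055,128.80.
Subtracting fixed costs: EBIT = $18,055,128.80 − $15,185,600 = $2,869,528.80.
Degree of operating leverage = $18,055,128.80 / $2,869,528.80 = 6.2920.

6.29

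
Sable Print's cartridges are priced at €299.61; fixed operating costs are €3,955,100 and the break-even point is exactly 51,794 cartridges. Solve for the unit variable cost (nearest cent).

€223.25

Contribution per unit must be FC / Q = €3,955,100 / 51,794 = €76.3621.
Hence VC = price − CM = €299.61 − €76.3621 = €223.25.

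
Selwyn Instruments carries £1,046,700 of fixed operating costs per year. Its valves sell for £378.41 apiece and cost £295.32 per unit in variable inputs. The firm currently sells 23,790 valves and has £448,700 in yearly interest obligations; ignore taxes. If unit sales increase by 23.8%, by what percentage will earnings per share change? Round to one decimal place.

Contribution at this volume is 23,790 × £83.09 = £1,976,711.10.
Subtracting fixed costs: EBIT = £1,976,711.10 − £1,046,700 = £930,011.10.
After interest of £448,700.00, pre-tax earnings = £481,311.10.
DCL = total CM / (EBIT − I) = £1,976,711.10 / £481,311.10 = 4.1069.
EPS therefore changes by 4.1069 × (+23.8%) = +97.7%.

+97.7%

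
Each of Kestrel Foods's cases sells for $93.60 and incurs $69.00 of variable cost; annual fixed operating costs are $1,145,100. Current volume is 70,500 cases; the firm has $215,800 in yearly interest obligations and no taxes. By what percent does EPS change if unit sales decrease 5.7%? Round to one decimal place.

Contribution at this volume is 70,500 × $24.60 = $1,734,300.00.
Operating income = contribution − fixed costs = $1,734,300.00 − $1,145,100 = $589,200.00.
Interest = $215,800.00, so EBIT − I = $373,400.00.
DCL = total CM / (EBIT − I) = $1,734,300.00 / $373,400.00 = 4.6446.
EPS therefore changes by 4.6446 × (-5.7%) = -26.5%.

-26.5%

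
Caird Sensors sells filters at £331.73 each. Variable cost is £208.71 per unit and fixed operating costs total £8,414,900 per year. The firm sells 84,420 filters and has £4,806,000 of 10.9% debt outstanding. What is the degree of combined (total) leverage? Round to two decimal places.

Contribution at this volume is 84,420 × £123.02 = £10,385,348.40.
Subtracting fixed costs: EBIT = £10,385,348.40 − £8,414,900 = £1,970,448.40. Interest = £523,854.00.
DOL = £10,385,348.40 ÷ £1,970,448.40 = 5.2706; DFL = £1,970,448.40 ÷ £1,446,594.40 = 1.3621.
DCL = DOL × DFL = 5.2706 × 1.3621 = 7.1791.

7.18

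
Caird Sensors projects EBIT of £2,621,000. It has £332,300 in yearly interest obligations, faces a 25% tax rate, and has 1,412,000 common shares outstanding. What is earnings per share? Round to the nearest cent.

£1.22

Pre-tax income = £2,621,000 − £332,300.00 = £2,288,700.00.
Net income = £2,288,700.00 × (1 − 0.25) = £1,716,525.00.
EPS = £1,716,525.00 ÷ 1,412,000 = £1.22.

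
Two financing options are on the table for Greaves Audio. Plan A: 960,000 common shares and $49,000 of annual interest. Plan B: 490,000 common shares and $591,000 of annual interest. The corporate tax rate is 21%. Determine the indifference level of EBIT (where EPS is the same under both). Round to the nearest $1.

$1,156,064

At indifference, (EBIT − 49,000)(1 − t)/960,000 = (EBIT − 591,000)(1 − t)/490,000.
The (1 − t) factor cancels: (EBIT − 49,000) × 490,000 = (EBIT − 591,000) × 960,000.
Solving, EBIT = (591,000·960,000 − 49,000·490,000) / (960,000 − 490,000) = 543,350,000,000 / 470,000 = 1,156,063.83.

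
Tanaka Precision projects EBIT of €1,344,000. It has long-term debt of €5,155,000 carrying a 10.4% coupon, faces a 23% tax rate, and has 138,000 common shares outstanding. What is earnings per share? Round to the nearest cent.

€4.51

Interest = €536,120.00, so EBT = €1,344,000 − €536,120.00 = €807,880.00.
After tax at 23%: net income = €807,880.00 × 0.77 = €622,067.60.
Per share: €622,067.60 / 138,000 shares = €4.51.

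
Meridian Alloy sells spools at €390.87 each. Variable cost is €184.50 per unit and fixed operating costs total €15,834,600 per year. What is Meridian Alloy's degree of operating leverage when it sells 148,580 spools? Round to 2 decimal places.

At 148,580 units, contribution = 148,580 × €206.37 = €30,662,454.60.
Subtracting fixed costs: EBIT = €30,662,454.60 − €15,834,600 = €14,827,854.60.
DOL = contribution ÷ EBIT = €30,662,454.60 ÷ €14,827,854.60 = 2.0679.

2.07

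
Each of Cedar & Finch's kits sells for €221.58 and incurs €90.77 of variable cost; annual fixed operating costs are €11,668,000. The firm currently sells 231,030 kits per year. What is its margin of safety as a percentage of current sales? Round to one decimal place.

Each unit contributes €221.58 − €90.77 = €130.81. Break-even units = €11,668,000 ÷ €130.81 = 89,198.07; break-even revenue = 89,198.07 × €221.58 = €19,764,509.14.
Actual sales revenue = 231,030 × €221.58 = €51,191,627.40.
Margin of safety = (€51,191,627.40 − €19,764,509.14) ÷ €51,191,627.40 = 61.4%.

61.4%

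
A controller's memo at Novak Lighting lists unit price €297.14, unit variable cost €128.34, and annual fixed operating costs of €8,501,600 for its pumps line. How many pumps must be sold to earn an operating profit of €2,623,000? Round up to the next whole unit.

65,905 pumps

Each unit contributes €297.14 − €128.34 = €168.80.
Units = (FC + target) / CM = (€8,501,600 + €2,623,000) / €168.80 = 65,904.03, so 65,905 pumps.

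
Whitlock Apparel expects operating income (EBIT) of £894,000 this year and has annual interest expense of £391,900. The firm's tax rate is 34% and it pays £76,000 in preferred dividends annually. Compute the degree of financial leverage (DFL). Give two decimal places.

Interest = £391,900.00.
Preferred dividends grossed up pre-tax: £76,000 / (1 − 0.34) = £115,151.52.
DFL = EBIT ÷ [EBIT − I − D_p/(1−t)] = £894,000 ÷ [£894,000 − £391,900.00 − £115,151.52] = £894,000 ÷ £386,948.48 = 2.3104.

2.31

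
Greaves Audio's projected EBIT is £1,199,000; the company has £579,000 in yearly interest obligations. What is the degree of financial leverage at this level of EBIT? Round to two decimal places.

Interest = £579,000.00.
DFL = EBIT ÷ (EBIT − I) = £1,199,000 ÷ (£1,199,000 − £579,000.00) = £1,199,000 ÷ £620,000.00 = 1.9339.

1.93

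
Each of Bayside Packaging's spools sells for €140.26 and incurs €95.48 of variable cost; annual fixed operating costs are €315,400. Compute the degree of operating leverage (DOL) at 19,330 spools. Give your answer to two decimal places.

Total contribution margin = 19,330 × €44.78 = €865,597.40.
EBIT = €865,597.40 − €315,400 = €550,197.40.
So DOL = total CM / EBIT = €865,597.40 / €550,197.40 = 1.5732.

1.57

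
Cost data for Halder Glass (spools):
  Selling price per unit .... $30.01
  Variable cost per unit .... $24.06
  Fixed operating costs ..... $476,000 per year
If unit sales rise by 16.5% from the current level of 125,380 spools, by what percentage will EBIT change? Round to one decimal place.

At 125,380 units, contribution = 125,380 × $5.95 = $746,011.00.
Subtracting fixed costs: EBIT = $746,011.00 − $476,000 = $270,011.00.
Degree of operating leverage = $746,011.00 / $270,011.00 = 2.7629.
%ΔEBIT = DOL × %ΔSales = 2.7629 × +16.5% = +45.6%.

+45.6%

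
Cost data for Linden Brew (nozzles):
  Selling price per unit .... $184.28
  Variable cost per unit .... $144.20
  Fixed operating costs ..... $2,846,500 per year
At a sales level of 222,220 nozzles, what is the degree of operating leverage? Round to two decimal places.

1.47

Total contribution margin = 222,220 × $40.08 = $8,906,577.60.
EBIT = $8,906,577.60 − $2,846,500 = $6,060,077.60.
DOL = contribution ÷ EBIT = $8,906,577.60 ÷ $6,060,077.60 = 1.4697.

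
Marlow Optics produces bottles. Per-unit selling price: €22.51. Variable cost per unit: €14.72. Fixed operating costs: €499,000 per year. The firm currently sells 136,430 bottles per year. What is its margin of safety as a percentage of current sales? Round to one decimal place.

Each unit contributes €22.51 − €14.72 = €7.79. Break-even units = €499,000 ÷ €7.79 = 64,056.48; break-even revenue = 64,056.48 × €22.51 = €1,441,911.42.
Actual sales revenue = 136,430 × €22.51 = €3,071,039.30.
Margin of safety = (€3,071,039.30 − €1,441,911.42) ÷ €3,071,039.30 = 53.0%.

53.0%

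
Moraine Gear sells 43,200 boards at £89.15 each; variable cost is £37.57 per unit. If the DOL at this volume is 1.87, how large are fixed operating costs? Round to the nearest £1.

At 43,200 units, contribution = 43,200 × £51.58 = £2,228,256.00.
Since DOL = CM ÷ EBIT, EBIT = £2,228,256.00 ÷ 1.87 = £1,191,580.75.
And FC = contribution − EBIT = £2,228,256.00 − £1,191,580.75 = £1,036,675.

£1,036,675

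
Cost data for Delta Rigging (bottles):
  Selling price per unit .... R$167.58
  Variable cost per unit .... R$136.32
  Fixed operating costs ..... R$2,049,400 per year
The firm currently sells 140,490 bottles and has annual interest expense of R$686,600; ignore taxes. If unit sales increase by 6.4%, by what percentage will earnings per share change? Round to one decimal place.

+17.0%

At 140,490 units, contribution = 140,490 × R$31.26 = R$4,391,717.40.
EBIT = R$4,391,717.40 − R$2,049,400 = R$2,342,317.40.
Interest = R$686,600.00, so EBIT − I = R$1,655,717.40.
DCL = total CM / (EBIT − I) = R$4,391,717.40 / R$1,655,717.40 = 2.6525.
EPS therefore changes by 2.6525 × (+6.4%) = +17.0%.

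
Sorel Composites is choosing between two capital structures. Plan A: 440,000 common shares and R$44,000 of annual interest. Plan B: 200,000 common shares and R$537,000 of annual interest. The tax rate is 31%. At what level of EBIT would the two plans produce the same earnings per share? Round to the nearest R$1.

At indifference, (EBIT − 44,000)(1 − t)/440,000 = (EBIT − 537,000)(1 − t)/200,000.
The (1 − t) factor cancels: (EBIT − 44,000) × 200,000 = (EBIT − 537,000) × 440,000.
EBIT × (440,000 − 200,000) = 537,000 × 440,000 − 44,000 × 200,000 = 227,480,000,000, so EBIT = 227,480,000,000 ÷ 240,000 = 947,833.33.

R$947,833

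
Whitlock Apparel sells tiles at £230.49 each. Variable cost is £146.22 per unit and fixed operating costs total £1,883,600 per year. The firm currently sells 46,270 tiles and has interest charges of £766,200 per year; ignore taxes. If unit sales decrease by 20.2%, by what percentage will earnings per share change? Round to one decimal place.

-63.0%

At 46,270 units, contribution = 46,270 × £84.27 = £3,899,172.90.
Operating income = contribution − fixed costs = £3,899,172.90 − £1,883,600 = £2,015,572.90.
After interest of £766,200.00, pre-tax earnings = £1,249,372.90.
Degree of combined leverage = contribution ÷ (EBIT − I) = £3,899,172.90 ÷ £1,249,372.90 = 3.1209.
EPS therefore changes by 3.1209 × (-20.2%) = -63.0%.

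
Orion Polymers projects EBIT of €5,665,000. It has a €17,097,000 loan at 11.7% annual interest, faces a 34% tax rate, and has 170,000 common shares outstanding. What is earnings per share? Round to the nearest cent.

€14.23

Interest = €2,000,349.00, so EBT = €5,665,000 − €2,000,349.00 = €3,664,651.00.
Net income = €3,664,651.00 × (1 − 0.34) = €2,418,669.66.
Per share: €2,418,669.66 / 170,000 shares = €14.23.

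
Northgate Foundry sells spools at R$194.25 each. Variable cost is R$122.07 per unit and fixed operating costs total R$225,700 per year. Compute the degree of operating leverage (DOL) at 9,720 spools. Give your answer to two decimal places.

Total contribution margin = 9,720 × R$72.18 = R$701,589.60.
Operating income = contribution − fixed costs = R$701,589.60 − R$225,700 = R$475,889.60.
So DOL = total CM / EBIT = R$701,589.60 / R$475,889.60 = 1.4743.

1.47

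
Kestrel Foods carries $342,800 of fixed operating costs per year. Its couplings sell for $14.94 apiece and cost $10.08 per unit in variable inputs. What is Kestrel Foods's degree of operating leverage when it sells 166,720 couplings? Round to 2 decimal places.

Contribution at this volume is 166,720 × $4.86 = $810,259.20.
Subtracting fixed costs: EBIT = $810,259.20 − $342,800 = $467,459.20.
So DOL = total CM / EBIT = $810,259.20 / $467,459.20 = 1.7333.

1.73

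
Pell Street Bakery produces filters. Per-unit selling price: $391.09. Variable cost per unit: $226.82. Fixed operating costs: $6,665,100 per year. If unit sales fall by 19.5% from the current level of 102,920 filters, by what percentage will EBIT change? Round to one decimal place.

-32.2%

At 102,920 units, contribution = 102,920 × $164.27 = $16,906,668.40.
Subtracting fixed costs: EBIT = $16,906,668.40 − $6,665,100 = $10,241,568.40.
So DOL = total CM / EBIT = $16,906,668.40 / $10,241,568.40 = 1.6508.
Operating income changes by 1.6508 × -19.5% = -32.2%.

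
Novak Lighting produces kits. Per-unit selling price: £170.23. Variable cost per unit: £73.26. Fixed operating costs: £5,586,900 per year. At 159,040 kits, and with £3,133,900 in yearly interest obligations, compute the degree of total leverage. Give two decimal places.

At 159,040 units, contribution = 159,040 × £96.97 = £15,422,108.80.
Operating income = contribution − fixed costs = £15,422,108.80 − £5,586,900 = £9,835,208.80. Interest = £3,133,900.00.
DOL = £15,422,108.80 ÷ £9,835,208.80 = 1.5681; DFL = £9,835,208.80 ÷ £6,701,308.80 = 1.4677.
DCL = DOL × DFL = 1.5681 × 1.4677 = 2.3015.

2.30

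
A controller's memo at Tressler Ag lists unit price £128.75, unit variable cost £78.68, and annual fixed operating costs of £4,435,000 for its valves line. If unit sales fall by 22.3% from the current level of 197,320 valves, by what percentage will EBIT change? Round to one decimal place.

Contribution at this volume is 197,320 × £50.07 = £9,879,812.40.
Operating income = contribution − fixed costs = £9,879,812.40 − £4,435,000 = £5,444,812.40.
So DOL = total CM / EBIT = £9,879,812.40 / £5,444,812.40 = 1.8145.
Operating income changes by 1.8145 × -22.3% = -40.5%.

-40.5%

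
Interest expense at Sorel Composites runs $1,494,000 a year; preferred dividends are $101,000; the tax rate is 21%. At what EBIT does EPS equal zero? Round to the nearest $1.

Grossing the preferred dividend up to pre-tax terms: $101,000 / (1 − 0.21) = $127,848.10.
EPS = 0 when EBIT covers interest plus the pre-tax preferred burden: $1,494,000 + $127,848.10 = $1,621,848.10.

$1,621,848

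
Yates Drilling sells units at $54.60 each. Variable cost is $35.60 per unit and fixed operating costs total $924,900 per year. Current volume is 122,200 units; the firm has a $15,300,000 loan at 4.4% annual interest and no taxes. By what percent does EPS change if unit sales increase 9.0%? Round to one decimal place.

At 122,200 units, contribution = 122,200 × $19.00 = $2,321,800.00.
EBIT = $2,321,800.00 − $924,900 = $1,396,900.00.
Interest = $673,200.00, so EBIT − I = $723,700.00.
Degree of combined leverage = contribution ÷ (EBIT − I) = $2,321,800.00 ÷ $723,700.00 = 3.2082.
%ΔEPS = DCL × %ΔSales = 3.2082 × +9.0% = +28.9%.

+28.9%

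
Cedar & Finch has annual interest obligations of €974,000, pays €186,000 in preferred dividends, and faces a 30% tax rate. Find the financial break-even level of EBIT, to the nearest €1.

Preferred dividends are paid after tax, so their pre-tax equivalent is €186,000 ÷ (1 − 0.30) = €265,714.29.
EPS = 0 when EBIT covers interest plus the pre-tax preferred burden: €974,000 + €265,714.29 = €1,239,714.29.

€1,239,714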